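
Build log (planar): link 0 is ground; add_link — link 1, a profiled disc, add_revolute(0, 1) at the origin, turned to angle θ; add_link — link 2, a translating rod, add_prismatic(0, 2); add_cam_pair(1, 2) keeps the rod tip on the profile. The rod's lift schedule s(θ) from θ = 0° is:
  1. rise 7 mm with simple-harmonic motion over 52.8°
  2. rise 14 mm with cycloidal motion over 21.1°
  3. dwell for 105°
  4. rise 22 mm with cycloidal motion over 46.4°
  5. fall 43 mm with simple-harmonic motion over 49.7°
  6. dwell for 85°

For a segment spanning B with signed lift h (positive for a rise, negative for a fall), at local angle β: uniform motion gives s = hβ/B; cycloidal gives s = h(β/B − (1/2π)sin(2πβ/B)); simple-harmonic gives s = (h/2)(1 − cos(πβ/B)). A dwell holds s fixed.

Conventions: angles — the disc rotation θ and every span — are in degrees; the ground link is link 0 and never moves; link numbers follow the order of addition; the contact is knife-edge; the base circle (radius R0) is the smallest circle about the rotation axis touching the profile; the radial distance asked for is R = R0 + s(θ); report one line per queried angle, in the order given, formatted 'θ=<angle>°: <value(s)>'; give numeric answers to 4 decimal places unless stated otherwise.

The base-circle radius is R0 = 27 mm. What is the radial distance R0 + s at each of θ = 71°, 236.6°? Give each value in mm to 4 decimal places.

seg 1 [0°–52.8°] simple-harmonic, h=7: full span → s += 7 → s = 7.0000
seg 2 [52.8°–73.9°] cycloidal, h=14: θ=71° here. β=18.2, B=21.1. 14·(0.8626 − sin(2π·0.8626)/(2π)) = 13.7696 → s = 20.7696
seg 2 [52.8°–73.9°] cycloidal, h=14: full span → s += 14 → s = 21.0000
seg 3 [73.9°–178.9°] dwell: s stays 21.0000
seg 4 [178.9°–225.3°] cycloidal, h=22: full span → s += 22 → s = 43.0000
seg 5 [225.3°–275°] simple-harmonic, h=-43: θ=236.6° here. β=11.3, B=49.7. -43/2·(1 − cos(π·0.2274)) = -5.2554 → s = 37.7446
θ=71°: R = R0 + s = 27 + 20.7696 = 47.7696
θ=236.6°: R = R0 + s = 27 + 37.7446 = 64.7446

θ=71°: 47.7696
θ=236.6°: 64.7446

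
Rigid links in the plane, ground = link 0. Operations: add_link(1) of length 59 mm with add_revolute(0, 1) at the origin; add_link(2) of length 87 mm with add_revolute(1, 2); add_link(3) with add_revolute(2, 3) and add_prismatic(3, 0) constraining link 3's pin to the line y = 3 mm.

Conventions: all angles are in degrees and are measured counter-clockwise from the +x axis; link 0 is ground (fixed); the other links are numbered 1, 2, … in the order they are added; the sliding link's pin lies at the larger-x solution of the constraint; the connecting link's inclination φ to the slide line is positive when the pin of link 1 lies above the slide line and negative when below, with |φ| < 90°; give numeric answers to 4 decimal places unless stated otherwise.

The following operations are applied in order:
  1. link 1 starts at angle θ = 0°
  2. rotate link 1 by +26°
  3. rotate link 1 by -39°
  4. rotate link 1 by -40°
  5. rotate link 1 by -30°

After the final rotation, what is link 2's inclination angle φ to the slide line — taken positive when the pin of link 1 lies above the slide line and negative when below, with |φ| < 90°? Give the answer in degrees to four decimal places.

geometry: r = 59 mm, L = 87 mm, e = 3 mm; θ starts at 0°
rotate link 1 by +26°: θ ← 0° +26° = 26°
rotate link 1 by -39°: θ ← 26° -39° = -13°
rotate link 1 by -40°: θ ← -13° -40° = -53°
rotate link 1 by -30°: θ ← -53° -30° = -83°
h = r sin θ − e = -58.560223 − 3 = -61.560223
sin φ = h / L = -61.560223 / 87 = -0.70758877
φ = arcsin(-0.70758877) = -45.039068°

-45.0391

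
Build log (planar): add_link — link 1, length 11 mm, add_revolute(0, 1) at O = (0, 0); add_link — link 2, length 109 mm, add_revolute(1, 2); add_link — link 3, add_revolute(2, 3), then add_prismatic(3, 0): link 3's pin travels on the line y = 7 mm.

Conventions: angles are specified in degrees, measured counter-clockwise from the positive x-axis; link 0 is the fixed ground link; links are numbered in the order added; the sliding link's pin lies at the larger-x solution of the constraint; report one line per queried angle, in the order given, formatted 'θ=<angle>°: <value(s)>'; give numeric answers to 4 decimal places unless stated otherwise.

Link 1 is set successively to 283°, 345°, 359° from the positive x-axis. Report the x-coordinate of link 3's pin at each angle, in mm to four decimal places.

geometry: r = 11 mm, L = 109 mm, e = 7 mm
θ=283°: crank pin P = (r cos θ, r sin θ) = (2.474462, -10.718071)
θ=283°: h = r sin θ − e = -10.718071 − 7 = -17.718071
θ=283°: x = r cos θ + √(L² − h²) = 2.474462 + 107.550314 = 110.024775
θ=345°: crank pin P = (r cos θ, r sin θ) = (10.625184, -2.847009)
θ=345°: h = r sin θ − e = -2.847009 − 7 = -9.847009
θ=345°: x = r cos θ + √(L² − h²) = 10.625184 + 108.554302 = 119.179486
θ=359°: crank pin P = (r cos θ, r sin θ) = (10.998325, -0.191976)
θ=359°: h = r sin θ − e = -0.191976 − 7 = -7.191976
θ=359°: x = r cos θ + √(L² − h²) = 10.998325 + 108.762473 = 119.760797

θ=283°: 110.0248
θ=345°: 119.1795
θ=359°: 119.7608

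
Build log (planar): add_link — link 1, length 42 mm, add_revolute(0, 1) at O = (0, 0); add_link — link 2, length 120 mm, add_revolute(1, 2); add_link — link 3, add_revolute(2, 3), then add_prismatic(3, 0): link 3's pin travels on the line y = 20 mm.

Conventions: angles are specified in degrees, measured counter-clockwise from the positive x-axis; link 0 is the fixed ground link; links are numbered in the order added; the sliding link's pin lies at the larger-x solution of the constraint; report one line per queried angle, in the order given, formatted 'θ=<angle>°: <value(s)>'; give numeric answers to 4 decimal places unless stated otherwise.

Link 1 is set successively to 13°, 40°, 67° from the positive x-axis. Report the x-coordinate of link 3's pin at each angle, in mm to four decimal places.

geometry: r = 42 mm, L = 120 mm, e = 20 mm
θ=13°: crank pin P = (r cos θ, r sin θ) = (40.923543, 9.447944)
θ=13°: h = r sin θ − e = 9.447944 − 20 = -10.552056
θ=13°: x = r cos θ + √(L² − h²) = 40.923543 + 119.535159 = 160.458701
θ=40°: crank pin P = (r cos θ, r sin θ) = (32.173867, 26.997080)
θ=40°: h = r sin θ − e = 26.997080 − 20 = 6.997080
θ=40°: x = r cos θ + √(L² − h²) = 32.173867 + 119.795830 = 151.969697
θ=67°: crank pin P = (r cos θ, r sin θ) = (16.410707, 38.661204)
θ=67°: h = r sin θ − e = 38.661204 − 20 = 18.661204
θ=67°: x = r cos θ + √(L² − h²) = 16.410707 + 118.540118 = 134.950825

θ=13°: 160.4587
θ=40°: 151.9697
θ=67°: 134.9508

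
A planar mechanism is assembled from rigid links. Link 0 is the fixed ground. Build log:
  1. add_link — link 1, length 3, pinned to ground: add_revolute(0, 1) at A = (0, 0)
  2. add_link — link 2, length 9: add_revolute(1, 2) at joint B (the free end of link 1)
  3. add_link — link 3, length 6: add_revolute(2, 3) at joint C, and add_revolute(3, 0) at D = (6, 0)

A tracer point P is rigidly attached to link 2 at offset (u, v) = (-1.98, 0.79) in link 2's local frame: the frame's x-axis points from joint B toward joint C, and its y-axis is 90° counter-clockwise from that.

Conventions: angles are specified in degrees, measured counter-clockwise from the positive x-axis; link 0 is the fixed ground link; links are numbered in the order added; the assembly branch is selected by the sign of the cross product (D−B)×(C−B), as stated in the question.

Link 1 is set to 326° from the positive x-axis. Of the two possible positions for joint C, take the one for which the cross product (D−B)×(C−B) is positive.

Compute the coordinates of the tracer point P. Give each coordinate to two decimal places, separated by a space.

A=(0,0), D=(6.00,0)
B = A + 3.00·(cos326°, sin326°) = (2.4871, -1.6776)
|BD| = 3.8929
circle(B,9.00) ∩ circle(D,6.00): a=7.7262, h=4.6158
  candidates: C₊=(7.4700,5.8171) cross=17.969; C₋=(11.4482,-2.5133) cross=-17.969
  branch + wants cross > 0 → take C=(7.4700,5.8171) (cross=17.969)
ex = (C−B)/|BC| = (0.5537,0.8327); ey = (-0.8327,0.5537)
P = B + -1.98·ex + 0.79·ey = (0.7330,-2.8890)

0.73 -2.89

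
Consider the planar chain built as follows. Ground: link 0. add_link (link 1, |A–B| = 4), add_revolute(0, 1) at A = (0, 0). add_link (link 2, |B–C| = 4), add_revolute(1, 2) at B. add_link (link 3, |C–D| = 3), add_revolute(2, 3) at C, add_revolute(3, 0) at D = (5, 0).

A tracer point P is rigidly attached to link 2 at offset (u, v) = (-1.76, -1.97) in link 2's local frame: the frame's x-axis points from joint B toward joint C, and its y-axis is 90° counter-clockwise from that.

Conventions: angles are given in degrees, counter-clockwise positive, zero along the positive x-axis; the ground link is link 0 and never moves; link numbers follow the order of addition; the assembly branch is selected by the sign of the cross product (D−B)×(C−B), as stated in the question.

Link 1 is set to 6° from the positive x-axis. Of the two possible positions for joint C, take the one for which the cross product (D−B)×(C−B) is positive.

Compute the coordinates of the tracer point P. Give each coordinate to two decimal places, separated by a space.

A=(0,0), D=(5.00,0)
B = A + 4.00·(cos6°, sin6°) = (3.9781, 0.4181)
|BD| = 1.1041
circle(B,4.00) ∩ circle(D,3.00): a=3.7220, h=1.4653
  candidates: C₊=(7.9777,0.3648) cross=1.618; C₋=(6.8680,-2.3475) cross=-1.618
  branch + wants cross > 0 → take C=(7.9777,0.3648) (cross=1.618)
ex = (C−B)/|BC| = (0.9999,-0.0133); ey = (0.0133,0.9999)
P = B + -1.76·ex + -1.97·ey = (2.1920,-1.5283)

2.19 -1.53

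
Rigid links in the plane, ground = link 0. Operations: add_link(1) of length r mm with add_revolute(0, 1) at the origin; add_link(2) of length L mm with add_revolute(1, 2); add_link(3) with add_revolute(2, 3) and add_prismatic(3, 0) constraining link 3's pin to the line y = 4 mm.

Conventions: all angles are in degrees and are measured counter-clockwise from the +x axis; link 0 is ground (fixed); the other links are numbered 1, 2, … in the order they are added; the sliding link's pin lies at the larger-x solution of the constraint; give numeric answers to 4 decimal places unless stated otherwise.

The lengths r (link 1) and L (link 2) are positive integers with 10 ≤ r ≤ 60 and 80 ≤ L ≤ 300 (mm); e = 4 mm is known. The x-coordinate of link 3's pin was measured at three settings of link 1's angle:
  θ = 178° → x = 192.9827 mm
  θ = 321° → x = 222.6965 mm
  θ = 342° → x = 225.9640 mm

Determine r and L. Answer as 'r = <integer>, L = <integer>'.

constraint per measurement: (x − r cos θ)² + (r sin θ − e)² = L²
subtracting the θ₁ and θ₂ equations cancels the r² and L² terms:
r = (x₁² − x₂²) / (2[(x₁cos θ₁ + e sin θ₁) − (x₂cos θ₂ + e sin θ₂)]) = 17.0000 → r = 17
L² = (x₁ − r cos θ₁)² + (r sin θ₁ − e)² = 44099.9909 → L = 210.0000 → L = 210
check at θ₃=342°: x = 225.9640 (printed 225.9640) ✓

r = 17, L = 210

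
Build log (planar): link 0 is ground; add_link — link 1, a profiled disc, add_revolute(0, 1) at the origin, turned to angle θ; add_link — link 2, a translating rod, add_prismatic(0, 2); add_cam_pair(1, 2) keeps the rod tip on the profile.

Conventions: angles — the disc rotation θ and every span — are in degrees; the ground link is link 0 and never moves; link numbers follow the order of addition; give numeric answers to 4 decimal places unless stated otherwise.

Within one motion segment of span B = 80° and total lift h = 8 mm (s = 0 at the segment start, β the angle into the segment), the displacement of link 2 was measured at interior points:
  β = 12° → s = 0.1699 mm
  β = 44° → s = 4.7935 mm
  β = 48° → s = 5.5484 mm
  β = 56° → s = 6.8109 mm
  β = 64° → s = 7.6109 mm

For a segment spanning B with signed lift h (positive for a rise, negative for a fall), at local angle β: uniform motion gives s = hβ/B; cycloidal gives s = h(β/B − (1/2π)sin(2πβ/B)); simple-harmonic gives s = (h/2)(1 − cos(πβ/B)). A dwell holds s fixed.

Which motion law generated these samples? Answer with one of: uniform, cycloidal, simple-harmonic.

candidates at β/B = r: uniform s = h·r (linear in β); cycloidal s = h·(r − sin(2πr)/(2π)); simple-harmonic s = (h/2)(1 − cos(πr))
β=12°: printed 0.1699 | uniform 1.2000, cycloidal 0.1699, simple-harmonic 0.4360
β=44°: printed 4.7935 | uniform 4.4000, cycloidal 4.7935, simple-harmonic 4.6257
β=48°: printed 5.5484 | uniform 4.8000, cycloidal 5.5484, simple-harmonic 5.2361
β=56°: printed 6.8109 | uniform 5.6000, cycloidal 6.8109, simple-harmonic 6.3511
β=64°: printed 7.6109 | uniform 6.4000, cycloidal 7.6109, simple-harmonic 7.2361
only one law matches every sample → cycloidal

cycloidal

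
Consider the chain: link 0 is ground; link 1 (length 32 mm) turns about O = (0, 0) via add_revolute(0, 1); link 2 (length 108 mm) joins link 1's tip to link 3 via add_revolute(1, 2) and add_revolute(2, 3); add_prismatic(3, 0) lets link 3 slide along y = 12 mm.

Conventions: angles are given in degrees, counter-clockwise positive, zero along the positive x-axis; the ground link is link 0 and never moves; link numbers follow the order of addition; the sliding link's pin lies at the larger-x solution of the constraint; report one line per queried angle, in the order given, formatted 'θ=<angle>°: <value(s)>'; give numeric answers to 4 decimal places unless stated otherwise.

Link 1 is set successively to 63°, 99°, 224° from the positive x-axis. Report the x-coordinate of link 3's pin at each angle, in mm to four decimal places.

geometry: r = 32 mm, L = 108 mm, e = 12 mm
θ=63°: crank pin P = (r cos θ, r sin θ) = (14.527696, 28.512209)
θ=63°: h = r sin θ − e = 28.512209 − 12 = 16.512209
θ=63°: x = r cos θ + √(L² − h²) = 14.527696 + 106.730253 = 121.257949
θ=99°: crank pin P = (r cos θ, r sin θ) = (-5.005903, 31.606027)
θ=99°: h = r sin θ − e = 31.606027 − 12 = 19.606027
θ=99°: x = r cos θ + √(L² − h²) = -5.005903 + 106.205479 = 101.199576
θ=224°: crank pin P = (r cos θ, r sin θ) = (-23.018874, -22.229068)
θ=224°: h = r sin θ − e = -22.229068 − 12 = -34.229068
θ=224°: x = r cos θ + √(L² − h²) = -23.018874 + 102.432275 = 79.413401

θ=63°: 121.2579
θ=99°: 101.1996
θ=224°: 79.4134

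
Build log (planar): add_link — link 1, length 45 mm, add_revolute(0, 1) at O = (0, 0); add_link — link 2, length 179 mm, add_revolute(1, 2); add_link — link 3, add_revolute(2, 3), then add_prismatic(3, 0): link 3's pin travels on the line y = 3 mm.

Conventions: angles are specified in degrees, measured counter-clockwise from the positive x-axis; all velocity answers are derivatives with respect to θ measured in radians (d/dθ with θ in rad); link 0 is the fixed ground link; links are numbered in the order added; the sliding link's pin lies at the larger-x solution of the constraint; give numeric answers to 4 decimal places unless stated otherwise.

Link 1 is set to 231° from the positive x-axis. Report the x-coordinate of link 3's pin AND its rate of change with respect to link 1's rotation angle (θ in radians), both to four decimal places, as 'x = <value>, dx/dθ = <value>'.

geometry: r = 45 mm, L = 179 mm, e = 3 mm
crank pin P = (r cos θ, r sin θ) = (-28.319418, -34.971568)
h = r sin θ − e = -34.971568 − 3 = -37.971568
x = r cos θ + √(L² − h²) = -28.319418 + 174.926156 = 146.606738
dx/dθ = −r sin θ − h·r cos θ/√(L² − h²) (θ in radians; h = -37.971568) = 28.824216

x = 146.6067, dx/dθ = 28.8242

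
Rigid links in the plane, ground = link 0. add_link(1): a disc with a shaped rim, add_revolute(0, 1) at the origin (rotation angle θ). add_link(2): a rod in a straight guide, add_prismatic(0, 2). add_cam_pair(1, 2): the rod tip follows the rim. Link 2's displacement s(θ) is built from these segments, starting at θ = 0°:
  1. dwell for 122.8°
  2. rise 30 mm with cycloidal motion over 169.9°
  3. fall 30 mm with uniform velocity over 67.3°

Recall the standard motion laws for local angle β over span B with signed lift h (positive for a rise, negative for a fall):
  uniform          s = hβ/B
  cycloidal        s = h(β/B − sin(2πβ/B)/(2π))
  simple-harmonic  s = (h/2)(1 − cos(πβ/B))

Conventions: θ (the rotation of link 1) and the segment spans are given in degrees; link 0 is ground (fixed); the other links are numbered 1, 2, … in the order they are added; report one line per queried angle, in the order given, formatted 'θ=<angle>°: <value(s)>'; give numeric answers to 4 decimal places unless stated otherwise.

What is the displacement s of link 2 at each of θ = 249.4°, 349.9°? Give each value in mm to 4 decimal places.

segment 1 (0° to 122.8°, dwell): s unchanged at 0.0000
θ = 249.4° falls in segment 2 (122.8° to 292.7°, cycloidal, h = 30): β = 249.4 − 122.8 = 126.6°, B = 169.9°; Δs = 30·(0.7451 − sin(2π·0.7451)/(2π)) = 27.1268; s = 0.0000 + 27.1268 = 27.1268
segment 2 (122.8° to 292.7°, cycloidal, h = 30) is passed completely: s = 0.0000 + (30) = 30.0000
θ = 349.9° falls in segment 3 (292.7° to 360°, uniform, h = -30): β = 349.9 − 292.7 = 57.2°, B = 67.3°; Δs = -30·57.2/67.3 = -25.4978; s = 30.0000 − 25.4978 = 4.5022

θ=249.4°: 27.1268
θ=349.9°: 4.5022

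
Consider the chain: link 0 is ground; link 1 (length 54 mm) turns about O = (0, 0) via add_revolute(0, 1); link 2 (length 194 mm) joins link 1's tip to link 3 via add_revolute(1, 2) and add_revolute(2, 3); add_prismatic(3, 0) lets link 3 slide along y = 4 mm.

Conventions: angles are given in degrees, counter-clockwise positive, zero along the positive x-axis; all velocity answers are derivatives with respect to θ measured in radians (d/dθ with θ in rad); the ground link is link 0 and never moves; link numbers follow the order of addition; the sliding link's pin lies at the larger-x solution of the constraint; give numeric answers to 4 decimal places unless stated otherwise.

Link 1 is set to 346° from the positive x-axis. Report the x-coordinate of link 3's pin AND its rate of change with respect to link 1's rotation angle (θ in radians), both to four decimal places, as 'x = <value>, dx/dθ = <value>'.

geometry: r = 54 mm, L = 194 mm, e = 4 mm
crank pin P = (r cos θ, r sin θ) = (52.395969, -13.063782)
h = r sin θ − e = -13.063782 − 4 = -17.063782
x = r cos θ + √(L² − h²) = 52.395969 + 193.248098 = 245.644067
dx/dθ = −r sin θ − h·r cos θ/√(L² − h²) (θ in radians; h = -17.063782) = 17.690340

x = 245.6441, dx/dθ = 17.6903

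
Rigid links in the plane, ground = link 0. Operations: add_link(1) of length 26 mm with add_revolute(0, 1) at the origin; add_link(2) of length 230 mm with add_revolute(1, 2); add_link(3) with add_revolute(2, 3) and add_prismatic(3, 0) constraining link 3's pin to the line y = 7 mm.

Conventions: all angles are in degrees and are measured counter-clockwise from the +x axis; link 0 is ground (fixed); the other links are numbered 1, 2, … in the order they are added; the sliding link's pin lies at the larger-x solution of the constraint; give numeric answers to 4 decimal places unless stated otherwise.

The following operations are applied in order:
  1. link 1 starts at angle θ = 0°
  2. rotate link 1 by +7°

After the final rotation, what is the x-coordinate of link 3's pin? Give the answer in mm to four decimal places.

geometry: r = 26 mm, L = 230 mm, e = 7 mm; θ starts at 0°
rotate link 1 by +7°: θ ← 0° +7° = 7°
crank pin P = (r cos θ, r sin θ) = (25.806200, 3.168603)
h = r sin θ − e = 3.168603 − 7 = -3.831397
x = r cos θ + √(L² − h²) = 25.806200 + 229.968086 = 255.774286

255.7743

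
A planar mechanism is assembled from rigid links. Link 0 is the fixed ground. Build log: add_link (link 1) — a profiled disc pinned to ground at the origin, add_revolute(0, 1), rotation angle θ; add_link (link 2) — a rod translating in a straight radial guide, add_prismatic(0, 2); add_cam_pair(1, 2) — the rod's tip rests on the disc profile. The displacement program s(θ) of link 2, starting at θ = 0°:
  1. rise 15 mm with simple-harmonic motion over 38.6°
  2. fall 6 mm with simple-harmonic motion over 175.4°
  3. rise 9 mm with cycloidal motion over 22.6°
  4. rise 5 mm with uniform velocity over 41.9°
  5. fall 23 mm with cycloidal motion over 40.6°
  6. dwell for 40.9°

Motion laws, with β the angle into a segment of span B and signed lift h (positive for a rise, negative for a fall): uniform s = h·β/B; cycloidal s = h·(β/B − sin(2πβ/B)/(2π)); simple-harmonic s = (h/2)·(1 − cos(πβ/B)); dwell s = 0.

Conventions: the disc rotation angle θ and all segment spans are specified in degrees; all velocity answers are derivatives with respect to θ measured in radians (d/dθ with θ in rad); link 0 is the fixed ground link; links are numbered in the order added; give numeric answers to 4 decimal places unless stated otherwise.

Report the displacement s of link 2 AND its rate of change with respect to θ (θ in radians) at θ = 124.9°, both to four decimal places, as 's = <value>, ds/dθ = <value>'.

seg 1 [0°–38.6°] simple-harmonic, h=15: full span → s += 15 → s = 15.0000
seg 2 [38.6°–214°] simple-harmonic, h=-6: θ=124.9° here. β=86.3, B=175.4. -6/2·(1 − cos(π·0.4920)) = -2.9248 → s = 12.0752
velocity in seg [38.6°–214°] (simple-harmonic), θ in radians: β = 86.3° = 1.5062 rad, B = 175.4° = 3.0613 rad; ds/dθ = (πh/(2B)) sin(πβ/B) = (π·(-6)/(2·3.0613)) sin(π·0.4920) = -3.077709 mm/rad

s = 12.0752, ds/dθ = -3.0777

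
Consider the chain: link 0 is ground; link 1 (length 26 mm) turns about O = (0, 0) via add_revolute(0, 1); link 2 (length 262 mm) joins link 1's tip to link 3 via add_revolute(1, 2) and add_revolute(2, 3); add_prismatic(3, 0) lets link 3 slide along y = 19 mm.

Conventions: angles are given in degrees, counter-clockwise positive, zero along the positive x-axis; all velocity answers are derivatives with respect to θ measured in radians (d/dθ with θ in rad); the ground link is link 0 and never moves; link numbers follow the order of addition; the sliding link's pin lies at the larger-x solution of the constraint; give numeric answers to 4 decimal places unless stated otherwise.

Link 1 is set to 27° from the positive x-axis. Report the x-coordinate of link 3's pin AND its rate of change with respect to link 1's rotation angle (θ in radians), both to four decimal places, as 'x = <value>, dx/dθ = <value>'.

geometry: r = 26 mm, L = 262 mm, e = 19 mm
crank pin P = (r cos θ, r sin θ) = (23.166170, 11.803753)
h = r sin θ − e = 11.803753 − 19 = -7.196247
x = r cos θ + √(L² − h²) = 23.166170 + 261.901153 = 285.067323
dx/dθ = −r sin θ − h·r cos θ/√(L² − h²) (θ in radians; h = -7.196247) = -11.167217

x = 285.0673, dx/dθ = -11.1672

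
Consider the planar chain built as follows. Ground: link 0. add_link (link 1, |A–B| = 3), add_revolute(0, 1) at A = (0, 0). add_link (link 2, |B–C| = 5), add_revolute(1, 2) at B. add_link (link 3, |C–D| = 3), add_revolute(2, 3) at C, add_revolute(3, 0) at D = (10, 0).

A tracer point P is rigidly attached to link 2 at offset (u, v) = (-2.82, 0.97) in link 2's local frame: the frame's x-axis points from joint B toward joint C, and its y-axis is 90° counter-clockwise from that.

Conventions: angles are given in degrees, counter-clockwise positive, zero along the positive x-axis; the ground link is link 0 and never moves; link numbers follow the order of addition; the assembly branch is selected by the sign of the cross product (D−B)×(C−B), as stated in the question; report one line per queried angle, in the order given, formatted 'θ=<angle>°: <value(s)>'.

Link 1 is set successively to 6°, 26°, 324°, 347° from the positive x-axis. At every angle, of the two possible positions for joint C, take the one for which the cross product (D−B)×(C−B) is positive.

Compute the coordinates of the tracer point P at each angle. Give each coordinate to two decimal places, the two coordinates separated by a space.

A=(0,0), D=(10.00,0)
θ=6°: B = A + 3.00·(cos6°, sin6°) = (2.9836, 0.3136)
θ=6°: |BD| = 7.0234
θ=6°: circle(B,5.00) ∩ circle(D,3.00): a=4.6508, h=1.8359
θ=6°:   candidates: C₊=(7.7117,1.9400) cross=12.894; C₋=(7.5477,-1.7281) cross=-12.894
θ=6°:   branch + wants cross > 0 → take C=(7.7117,1.9400) (cross=12.894)
θ=6°: ex = (C−B)/|BC| = (0.9456,0.3253); ey = (-0.3253,0.9456)
θ=6°: P = B + -2.82·ex + 0.97·ey = (0.0014,0.3136)
θ=26°: B = A + 3.00·(cos26°, sin26°) = (2.6964, 1.3151)
θ=26°: |BD| = 7.4211
θ=26°: circle(B,5.00) ∩ circle(D,3.00): a=4.7885, h=1.4387
θ=26°:   candidates: C₊=(7.6641,1.8824) cross=10.677; C₋=(7.1542,-0.9494) cross=-10.677
θ=26°:   branch + wants cross > 0 → take C=(7.6641,1.8824) (cross=10.677)
θ=26°: ex = (C−B)/|BC| = (0.9935,0.1135); ey = (-0.1135,0.9935)
θ=26°: P = B + -2.82·ex + 0.97·ey = (-0.2155,1.9589)
θ=324°: B = A + 3.00·(cos324°, sin324°) = (2.4271, -1.7634)
θ=324°: |BD| = 7.7755
θ=324°: circle(B,5.00) ∩ circle(D,3.00): a=4.9166, h=0.9092
θ=324°:   candidates: C₊=(7.0094,0.2372) cross=7.070; C₋=(7.4218,-1.5339) cross=-7.070
θ=324°:   branch + wants cross > 0 → take C=(7.0094,0.2372) (cross=7.070)
θ=324°: ex = (C−B)/|BC| = (0.9165,0.4001); ey = (-0.4001,0.9165)
θ=324°: P = B + -2.82·ex + 0.97·ey = (-0.5455,-2.0027)
θ=347°: B = A + 3.00·(cos347°, sin347°) = (2.9231, -0.6749)
θ=347°: |BD| = 7.1090
θ=347°: circle(B,5.00) ∩ circle(D,3.00): a=4.6798, h=1.7604
θ=347°:   candidates: C₊=(7.4147,1.5219) cross=12.515; C₋=(7.7489,-1.9831) cross=-12.515
θ=347°:   branch + wants cross > 0 → take C=(7.4147,1.5219) (cross=12.515)
θ=347°: ex = (C−B)/|BC| = (0.8983,0.4394); ey = (-0.4394,0.8983)
θ=347°: P = B + -2.82·ex + 0.97·ey = (-0.0363,-1.0425)

θ=6°: 0.00 0.31
θ=26°: -0.22 1.96
θ=324°: -0.55 -2.00
θ=347°: -0.04 -1.04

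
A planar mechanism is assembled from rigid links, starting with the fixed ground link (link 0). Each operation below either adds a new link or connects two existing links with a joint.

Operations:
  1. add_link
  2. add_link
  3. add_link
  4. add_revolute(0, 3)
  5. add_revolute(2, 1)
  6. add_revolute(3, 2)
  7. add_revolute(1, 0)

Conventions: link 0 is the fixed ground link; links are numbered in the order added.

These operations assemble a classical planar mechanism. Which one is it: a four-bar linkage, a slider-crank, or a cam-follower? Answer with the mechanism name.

links: 4 (incl. ground); joints: 4 revolute, 0 prismatic, 0 higher (cam) pair, forming one closed loop
4 links in a single 4R loop → four-bar linkage

four-bar linkage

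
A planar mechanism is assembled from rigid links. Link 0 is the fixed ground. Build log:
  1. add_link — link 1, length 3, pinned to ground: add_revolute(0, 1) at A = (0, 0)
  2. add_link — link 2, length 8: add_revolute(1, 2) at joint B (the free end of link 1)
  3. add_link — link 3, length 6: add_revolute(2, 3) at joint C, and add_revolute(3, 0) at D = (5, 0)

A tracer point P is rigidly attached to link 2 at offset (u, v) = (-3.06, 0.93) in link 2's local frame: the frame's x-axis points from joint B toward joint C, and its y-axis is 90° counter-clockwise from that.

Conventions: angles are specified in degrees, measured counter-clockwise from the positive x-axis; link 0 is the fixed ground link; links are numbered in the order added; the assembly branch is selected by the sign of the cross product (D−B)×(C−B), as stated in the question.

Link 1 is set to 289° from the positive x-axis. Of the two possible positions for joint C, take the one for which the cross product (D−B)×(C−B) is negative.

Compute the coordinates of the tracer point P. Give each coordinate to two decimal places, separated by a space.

A=(0,0), D=(5.00,0)
B = A + 3.00·(cos289°, sin289°) = (0.9767, -2.8366)
|BD| = 4.9227
circle(B,8.00) ∩ circle(D,6.00): a=5.3053, h=5.9878
  candidates: C₊=(1.8624,5.1143) cross=29.476; C₋=(8.7630,-4.6733) cross=-29.476
  branch - wants cross < 0 → take C=(8.7630,-4.6733) (cross=-29.476)
ex = (C−B)/|BC| = (0.9733,-0.2296); ey = (0.2296,0.9733)
P = B + -3.06·ex + 0.93·ey = (-1.7880,-1.2288)

-1.79 -1.23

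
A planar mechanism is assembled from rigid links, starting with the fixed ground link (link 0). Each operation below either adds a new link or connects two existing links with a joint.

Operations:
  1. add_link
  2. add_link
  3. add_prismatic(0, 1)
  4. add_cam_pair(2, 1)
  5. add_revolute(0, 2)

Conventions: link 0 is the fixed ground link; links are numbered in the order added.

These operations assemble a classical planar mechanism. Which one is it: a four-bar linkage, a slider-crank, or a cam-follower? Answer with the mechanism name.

links: 3 (incl. ground); joints: 1 revolute, 1 prismatic, 1 higher (cam) pair, forming one closed loop
3 links, revolute + prismatic + higher pair in one loop → cam-follower

cam-follower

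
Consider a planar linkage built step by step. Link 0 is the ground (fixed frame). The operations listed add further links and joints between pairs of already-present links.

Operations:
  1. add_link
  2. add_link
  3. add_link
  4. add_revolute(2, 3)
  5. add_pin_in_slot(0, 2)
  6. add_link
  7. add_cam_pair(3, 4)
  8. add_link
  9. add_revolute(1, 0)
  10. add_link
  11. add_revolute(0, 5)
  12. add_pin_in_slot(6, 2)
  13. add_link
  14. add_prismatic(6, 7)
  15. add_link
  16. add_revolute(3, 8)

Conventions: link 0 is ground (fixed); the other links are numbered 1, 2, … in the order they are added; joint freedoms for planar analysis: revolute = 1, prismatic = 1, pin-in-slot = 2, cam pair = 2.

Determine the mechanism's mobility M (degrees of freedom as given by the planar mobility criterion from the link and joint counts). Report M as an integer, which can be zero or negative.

ground; <1,0,0>
#1 <2,0,0>
#2 <3,0,0>
#3 <4,0,0>
R:2↔3 J1 <4,1,0>
PS:0↔2 J2 <4,1,1>
#4 <5,1,1>
C:3↔4 J2 <5,1,2>
#5 <6,1,2>
R:1↔0 J1 <6,2,2>
#6 <7,2,2>
R:0↔5 J1 <7,3,2>
PS:6↔2 J2 <7,3,3>
#7 <8,3,3>
P:6↔7 J1 <8,4,3>
#8 <9,4,3>
R:3↔8 J1 <9,5,3>
3×8 − 2×5 − 1×3 = 11

M = 11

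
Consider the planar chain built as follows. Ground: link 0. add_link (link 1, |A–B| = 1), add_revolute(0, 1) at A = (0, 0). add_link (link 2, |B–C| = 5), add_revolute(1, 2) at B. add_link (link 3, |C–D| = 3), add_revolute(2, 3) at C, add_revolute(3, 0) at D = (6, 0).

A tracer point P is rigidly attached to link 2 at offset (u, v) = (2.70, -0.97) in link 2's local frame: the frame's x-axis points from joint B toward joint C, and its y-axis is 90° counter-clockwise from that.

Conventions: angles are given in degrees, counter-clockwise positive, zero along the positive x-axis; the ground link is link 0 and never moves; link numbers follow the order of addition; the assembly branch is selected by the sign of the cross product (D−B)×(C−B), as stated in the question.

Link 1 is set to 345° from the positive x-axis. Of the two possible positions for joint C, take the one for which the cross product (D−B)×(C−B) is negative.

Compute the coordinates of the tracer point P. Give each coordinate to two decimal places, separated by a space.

A=(0,0), D=(6.00,0)
B = A + 1.00·(cos345°, sin345°) = (0.9659, -0.2588)
|BD| = 5.0407
circle(B,5.00) ∩ circle(D,3.00): a=4.1074, h=2.8511
  candidates: C₊=(4.9216,2.7995) cross=14.372; C₋=(5.2143,-2.8953) cross=-14.372
  branch - wants cross < 0 → take C=(5.2143,-2.8953) (cross=-14.372)
ex = (C−B)/|BC| = (0.8497,-0.5273); ey = (0.5273,0.8497)
P = B + 2.70·ex + -0.97·ey = (2.7486,-2.5067)

2.75 -2.51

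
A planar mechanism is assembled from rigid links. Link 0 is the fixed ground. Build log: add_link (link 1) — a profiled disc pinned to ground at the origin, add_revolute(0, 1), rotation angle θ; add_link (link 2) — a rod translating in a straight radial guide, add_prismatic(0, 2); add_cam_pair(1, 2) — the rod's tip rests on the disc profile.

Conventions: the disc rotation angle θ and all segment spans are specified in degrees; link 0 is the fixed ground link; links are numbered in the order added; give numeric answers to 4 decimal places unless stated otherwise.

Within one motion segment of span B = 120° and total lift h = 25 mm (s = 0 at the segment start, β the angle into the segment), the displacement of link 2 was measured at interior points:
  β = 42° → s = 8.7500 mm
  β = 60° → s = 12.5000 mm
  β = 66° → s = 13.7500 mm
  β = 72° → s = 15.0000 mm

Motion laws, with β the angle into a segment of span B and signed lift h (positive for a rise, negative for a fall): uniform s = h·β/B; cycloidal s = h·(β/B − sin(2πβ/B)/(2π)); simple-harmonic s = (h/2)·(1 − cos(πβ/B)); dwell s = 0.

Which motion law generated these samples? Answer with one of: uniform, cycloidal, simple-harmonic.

candidates at β/B = r: uniform s = h·r (linear in β); cycloidal s = h·(r − sin(2πr)/(2π)); simple-harmonic s = (h/2)(1 − cos(πr))
β=42°: printed 8.7500 | uniform 8.7500, cycloidal 5.5310, simple-harmonic 6.8251
β=60°: printed 12.5000 | uniform 12.5000, cycloidal 12.5000, simple-harmonic 12.5000
β=66°: printed 13.7500 | uniform 13.7500, cycloidal 14.9795, simple-harmonic 14.4554
β=72°: printed 15.0000 | uniform 15.0000, cycloidal 17.3387, simple-harmonic 16.3627
only one law matches every sample → uniform

uniform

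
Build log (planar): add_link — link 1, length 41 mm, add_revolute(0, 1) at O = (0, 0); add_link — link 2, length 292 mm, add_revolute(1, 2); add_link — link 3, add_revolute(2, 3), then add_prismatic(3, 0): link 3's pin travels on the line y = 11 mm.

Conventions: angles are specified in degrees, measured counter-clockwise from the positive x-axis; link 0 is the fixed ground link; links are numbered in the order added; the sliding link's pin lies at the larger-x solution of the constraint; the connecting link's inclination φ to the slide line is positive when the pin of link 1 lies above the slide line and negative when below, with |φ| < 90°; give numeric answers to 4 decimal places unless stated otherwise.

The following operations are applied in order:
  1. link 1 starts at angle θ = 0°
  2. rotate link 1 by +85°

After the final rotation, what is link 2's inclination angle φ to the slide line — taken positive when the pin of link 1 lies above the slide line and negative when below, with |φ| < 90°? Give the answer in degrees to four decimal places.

geometry: r = 41 mm, L = 292 mm, e = 11 mm; θ starts at 0°
rotate link 1 by +85°: θ ← 0° +85° = 85°
h = r sin θ − e = 40.843983 − 11 = 29.843983
sin φ = h / L = 29.843983 / 292 = 0.10220542
φ = arcsin(0.10220542) = 5.866183°

5.8662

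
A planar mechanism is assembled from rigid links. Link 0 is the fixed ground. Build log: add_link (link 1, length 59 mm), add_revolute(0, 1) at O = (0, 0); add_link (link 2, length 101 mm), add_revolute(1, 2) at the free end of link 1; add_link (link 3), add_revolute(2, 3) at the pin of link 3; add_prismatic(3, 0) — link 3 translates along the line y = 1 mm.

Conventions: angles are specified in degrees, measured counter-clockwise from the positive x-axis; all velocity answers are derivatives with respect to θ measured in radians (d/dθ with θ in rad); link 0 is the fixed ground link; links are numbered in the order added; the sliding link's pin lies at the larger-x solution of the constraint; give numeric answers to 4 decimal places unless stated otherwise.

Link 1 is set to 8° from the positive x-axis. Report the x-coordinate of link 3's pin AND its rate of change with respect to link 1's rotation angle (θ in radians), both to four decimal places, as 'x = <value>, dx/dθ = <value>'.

geometry: r = 59 mm, L = 101 mm, e = 1 mm
crank pin P = (r cos θ, r sin θ) = (58.425816, 8.211213)
h = r sin θ − e = 8.211213 − 1 = 7.211213
x = r cos θ + √(L² − h²) = 58.425816 + 100.742237 = 159.168054
dx/dθ = −r sin θ − h·r cos θ/√(L² − h²) (θ in radians; h = 7.211213) = -12.393381

x = 159.1681, dx/dθ = -12.3934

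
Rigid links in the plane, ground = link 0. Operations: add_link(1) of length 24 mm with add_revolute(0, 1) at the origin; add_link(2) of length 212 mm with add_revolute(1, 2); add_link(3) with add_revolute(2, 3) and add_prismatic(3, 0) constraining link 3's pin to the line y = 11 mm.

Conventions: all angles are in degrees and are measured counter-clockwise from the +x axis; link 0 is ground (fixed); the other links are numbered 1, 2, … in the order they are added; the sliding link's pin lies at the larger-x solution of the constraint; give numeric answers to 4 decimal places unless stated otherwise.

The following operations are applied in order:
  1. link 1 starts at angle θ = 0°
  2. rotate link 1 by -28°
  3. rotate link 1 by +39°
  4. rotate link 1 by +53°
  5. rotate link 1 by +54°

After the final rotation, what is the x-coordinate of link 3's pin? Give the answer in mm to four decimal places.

geometry: r = 24 mm, L = 212 mm, e = 11 mm; θ starts at 0°
rotate link 1 by -28°: θ ← 0° -28° = -28°
rotate link 1 by +39°: θ ← -28° +39° = 11°
rotate link 1 by +53°: θ ← 11° +53° = 64°
rotate link 1 by +54°: θ ← 64° +54° = 118°
crank pin P = (r cos θ, r sin θ) = (-11.267318, 21.190742)
h = r sin θ − e = 21.190742 − 11 = 10.190742
x = r cos θ + √(L² − h²) = -11.267318 + 211.754926 = 200.487609

200.4876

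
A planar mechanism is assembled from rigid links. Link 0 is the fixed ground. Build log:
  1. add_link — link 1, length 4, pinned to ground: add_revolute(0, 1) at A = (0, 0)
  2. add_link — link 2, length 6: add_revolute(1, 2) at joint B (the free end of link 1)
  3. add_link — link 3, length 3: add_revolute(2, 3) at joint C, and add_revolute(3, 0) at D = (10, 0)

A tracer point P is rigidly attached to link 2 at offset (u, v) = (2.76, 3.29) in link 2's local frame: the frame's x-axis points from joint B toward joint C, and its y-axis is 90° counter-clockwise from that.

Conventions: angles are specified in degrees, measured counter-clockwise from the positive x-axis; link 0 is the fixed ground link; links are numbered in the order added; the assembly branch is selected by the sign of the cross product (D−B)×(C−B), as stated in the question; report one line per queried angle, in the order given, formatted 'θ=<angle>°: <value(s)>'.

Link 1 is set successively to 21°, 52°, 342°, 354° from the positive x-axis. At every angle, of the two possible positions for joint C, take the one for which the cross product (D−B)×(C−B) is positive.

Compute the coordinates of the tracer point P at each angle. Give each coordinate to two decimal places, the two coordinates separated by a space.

A=(0,0), D=(10.00,0)
θ=21°: B = A + 4.00·(cos21°, sin21°) = (3.7343, 1.4335)
θ=21°: |BD| = 6.4276
θ=21°: circle(B,6.00) ∩ circle(D,3.00): a=5.3141, h=2.7857
θ=21°:   candidates: C₊=(9.5359,2.9639) cross=17.905; C₋=(8.2933,-2.4672) cross=-17.905
θ=21°:   branch + wants cross > 0 → take C=(9.5359,2.9639) (cross=17.905)
θ=21°: ex = (C−B)/|BC| = (0.9669,0.2551); ey = (-0.2551,0.9669)
θ=21°: P = B + 2.76·ex + 3.29·ey = (5.5639,5.3186)
θ=52°: B = A + 4.00·(cos52°, sin52°) = (2.4626, 3.1520)
θ=52°: |BD| = 8.1699
θ=52°: circle(B,6.00) ∩ circle(D,3.00): a=5.7374, h=1.7558
θ=52°:   candidates: C₊=(8.4332,2.5583) cross=14.345; C₋=(7.0784,-0.6813) cross=-14.345
θ=52°:   branch + wants cross > 0 → take C=(8.4332,2.5583) (cross=14.345)
θ=52°: ex = (C−B)/|BC| = (0.9951,-0.0989); ey = (0.0989,0.9951)
θ=52°: P = B + 2.76·ex + 3.29·ey = (5.5346,6.1528)
θ=342°: B = A + 4.00·(cos342°, sin342°) = (3.8042, -1.2361)
θ=342°: |BD| = 6.3179
θ=342°: circle(B,6.00) ∩ circle(D,3.00): a=5.2957, h=2.8205
θ=342°:   candidates: C₊=(8.4458,2.5660) cross=17.820; C₋=(9.5494,-2.9660) cross=-17.820
θ=342°:   branch + wants cross > 0 → take C=(8.4458,2.5660) (cross=17.820)
θ=342°: ex = (C−B)/|BC| = (0.7736,0.6337); ey = (-0.6337,0.7736)
θ=342°: P = B + 2.76·ex + 3.29·ey = (3.8545,3.0580)
θ=354°: B = A + 4.00·(cos354°, sin354°) = (3.9781, -0.4181)
θ=354°: |BD| = 6.0364
θ=354°: circle(B,6.00) ∩ circle(D,3.00): a=5.2546, h=2.8963
θ=354°:   candidates: C₊=(9.0195,2.8352) cross=17.484; C₋=(9.4207,-2.9435) cross=-17.484
θ=354°:   branch + wants cross > 0 → take C=(9.0195,2.8352) (cross=17.484)
θ=354°: ex = (C−B)/|BC| = (0.8402,0.5422); ey = (-0.5422,0.8402)
θ=354°: P = B + 2.76·ex + 3.29·ey = (4.5132,3.8428)

θ=21°: 5.56 5.32
θ=52°: 5.53 6.15
θ=342°: 3.85 3.06
θ=354°: 4.51 3.84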